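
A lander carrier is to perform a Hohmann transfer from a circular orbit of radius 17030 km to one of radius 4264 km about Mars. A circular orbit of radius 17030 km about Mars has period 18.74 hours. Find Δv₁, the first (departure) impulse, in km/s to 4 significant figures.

From Kepler's third law T² = 4π²r³/μ at r = 17030 km, T = 18.74 hours = 18.74 × 3600 s = 67464 s: μ = 4π²r³/T² = 42841.0 km³/s².
Semi-major axis of the transfer orbit: a_t = (17030 + 4264)/2 = 10647 km.
Circular speed at r = 17030 km: v_c = √(μ/r) = 1.58607 km/s.
Transfer-orbit speed at the same r (vis-viva, a = a_t): v_t = √[μ(2/r − 1/a_t)] = 1.00373 km/s.
Δv₁ = |v_t − v_c| = |1.00373 − 1.58607| = 0.5823 km/s.

Δv₁ = 0.5823 km/s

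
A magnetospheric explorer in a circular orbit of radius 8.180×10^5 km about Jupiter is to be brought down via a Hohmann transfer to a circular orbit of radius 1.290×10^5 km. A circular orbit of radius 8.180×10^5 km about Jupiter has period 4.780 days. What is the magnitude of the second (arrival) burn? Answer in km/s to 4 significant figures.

Δv₂ = 9.852 km/s

From Kepler's third law T² = 4π²r³/μ at r = 8.180×10^5 km, T = 4.780 days = 4.780 × 86400 s = 4.12992×10^5 s: μ = 4π²r³/T² = 1.26688×10^8 km³/s².
The Hohmann ellipse has a_t = (r₁ + r₂)/2 = 4.735×10^5 km.
On the circular orbit at r = 1.290×10^5 km, v_c = √(μ/r) = 31.338 km/s.
Vis-viva on the transfer ellipse at r = 1.290×10^5 km gives v_t = √[μ(2/r − 1/a_t)] = 41.190 km/s.
Δv₂ = |v_t − v_c| = |41.190 − 31.338| = 9.852 km/s.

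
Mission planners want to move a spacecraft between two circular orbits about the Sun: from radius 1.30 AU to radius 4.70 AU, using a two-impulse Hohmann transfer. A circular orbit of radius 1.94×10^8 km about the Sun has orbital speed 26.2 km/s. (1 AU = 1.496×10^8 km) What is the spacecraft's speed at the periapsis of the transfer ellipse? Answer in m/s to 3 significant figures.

v = 32800 m/s

From the circular-orbit relation v² = μ/r at r = 1.94×10^8 km: μ = v²r = (26.2)² × 1.94×10^8 = 1.33169×10^11 km³/s².
In km: r₁ = 1.30 × 1.496×10^8 = 1.9448×10^8 km; r₂ = 4.70 × 1.496×10^8 = 7.0312×10^8 km.
Semi-major axis of the transfer orbit: a_t = (1.9448×10^8 + 7.0312×10^8)/2 = 4.488×10^8 km.
The periapsis of the transfer ellipse is at r = 1.9448×10^8 km.
Applying v² = μ(2/r − 1/a_t): v = 32.75 km/s.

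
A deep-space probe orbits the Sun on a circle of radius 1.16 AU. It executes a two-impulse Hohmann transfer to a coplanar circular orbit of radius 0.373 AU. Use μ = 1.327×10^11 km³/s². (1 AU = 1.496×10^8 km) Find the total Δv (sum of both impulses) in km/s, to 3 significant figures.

Δv = 19.6 km/s

In km: r₁ = 1.16 × 1.496×10^8 = 1.73536×10^8 km; r₂ = 0.373 × 1.496×10^8 = 5.58008×10^7 km.
The Hohmann ellipse has a_t = (r₁ + r₂)/2 = 1.146684×10^8 km.
Circular speed at r₁: v₁ = √(μ/r₁) = √(1.327×10^11/1.73536×10^8) = 27.653 km/s.
Transfer-orbit speed at r₁ (v² = μ(2/r − 1/a)): v_a = √[μ(2/r₁ − 1/a_t)] = 19.290 km/s.
First burn Δv₁ = |v_a − v₁| = 8.363 km/s.
At r₂, v₂ = √(μ/r₂) = 48.7658 km/s.
Transfer-orbit speed at r₂: v_p = √[μ(2/r₂ − 1/a_t)] = 59.9913 km/s.
Second burn Δv₂ = |v₂ − v_p| = 11.23 km/s.
Δv = Δv₁ + Δv₂ = 8.363 + 11.23 = 19.59 km/s.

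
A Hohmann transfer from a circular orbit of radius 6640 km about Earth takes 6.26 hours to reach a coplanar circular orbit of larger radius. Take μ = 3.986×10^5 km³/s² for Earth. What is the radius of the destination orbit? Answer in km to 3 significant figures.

r₂ = 48100 km

Transfer time t = 6.26 hours = 22536 s, and t = π√(a_t³/μ).
So a_t = (μ t²/π²)^(1/3) = (3.986×10^5 × (22536)² / π²)^(1/3) = 27374 km.
Since a_t = (r₁ + r₂)/2, r₂ = 2a_t − r₁ = 2×27374 − 6640 = 48108 km.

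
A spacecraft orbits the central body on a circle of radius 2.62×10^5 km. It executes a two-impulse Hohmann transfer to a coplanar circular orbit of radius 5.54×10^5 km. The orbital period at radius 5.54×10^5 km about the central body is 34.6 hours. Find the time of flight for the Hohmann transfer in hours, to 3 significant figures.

From Kepler's third law T² = 4π²r³/μ at r = 5.54×10^5 km, T = 34.6 hours = 34.6 × 3600 s = 1.2456×10^5 s: μ = 4π²r³/T² = 4.32645×10^8 km³/s².
Semi-major axis of the transfer orbit: a_t = (2.620×10^5 + 5.540×10^5)/2 = 4.080×10^5 km.
Half the transfer-orbit period gives t = π√(a_t³/μ) = 39360 s.
Converting: 39360 s ÷ 3600 s/hour = 10.9 hours.

t = 10.9 hours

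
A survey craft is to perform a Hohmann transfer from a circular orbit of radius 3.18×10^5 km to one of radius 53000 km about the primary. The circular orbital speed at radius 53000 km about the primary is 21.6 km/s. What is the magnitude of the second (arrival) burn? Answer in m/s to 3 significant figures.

From the circular-orbit relation v² = μ/r at r = 53000 km: μ = v²r = (21.6)² × 53000 = 2.47277×10^7 km³/s².
Transfer-ellipse semi-major axis a_t = (r₁ + r₂)/2 = (3.180×10^5 + 53000)/2 = 1.855×10^5 km.
On the circular orbit at r = 53000 km, v_c = √(μ/r) = 21.600 km/s.
Transfer-orbit speed at the same r (vis-viva, a = a_t): v_t = √[μ(2/r − 1/a_t)] = 28.281 km/s.
Δv₂ = |v_t − v_c| = |28.281 − 21.600| = 6.681 km/s.

Δv₂ = 6680 m/s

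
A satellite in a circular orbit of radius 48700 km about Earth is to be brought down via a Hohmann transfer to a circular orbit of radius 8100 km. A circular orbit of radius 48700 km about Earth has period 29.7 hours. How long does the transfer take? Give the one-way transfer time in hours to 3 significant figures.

From Kepler's third law T² = 4π²r³/μ at r = 48700 km, T = 29.7 hours = 29.7 × 3600 s = 1.0692×10^5 s: μ = 4π²r³/T² = 3.98868×10^5 km³/s².
The Hohmann ellipse has a_t = (r₁ + r₂)/2 = 28400 km.
Transfer time t = π√(a_t³/μ) = π√((28400)³ / 3.98868×10^5) = 23810 s.
Converting: 23810 s ÷ 3600 s/hour = 6.61 hours.

t = 6.61 hours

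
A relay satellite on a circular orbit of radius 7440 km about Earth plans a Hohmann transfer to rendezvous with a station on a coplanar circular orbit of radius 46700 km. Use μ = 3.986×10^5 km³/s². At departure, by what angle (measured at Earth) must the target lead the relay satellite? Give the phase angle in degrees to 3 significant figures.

The Hohmann ellipse has a_t = (r₁ + r₂)/2 = 27070 km.
The half-period of the transfer ellipse is t = π√(a_t³/μ) = 22162 s.
The target's mean motion on its circular orbit is ω₂ = √(μ/r₂³) = 6.2560×10^-5 rad/s.
Angle swept by the target during transfer: ω₂·t = 1.3865 rad = 79.44°.
The relay satellite traverses 180° on the transfer ellipse, so the target must lead by 180° − 79.44° = 101°.

φ = 101°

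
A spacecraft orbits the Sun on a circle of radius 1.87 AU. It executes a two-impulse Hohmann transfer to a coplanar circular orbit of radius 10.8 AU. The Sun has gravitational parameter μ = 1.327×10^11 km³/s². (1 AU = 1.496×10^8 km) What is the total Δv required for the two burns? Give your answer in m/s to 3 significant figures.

In km: r₁ = 1.87 × 1.496×10^8 = 2.79752×10^8 km; r₂ = 10.8 × 1.496×10^8 = 1.61568×10^9 km.
Semi-major axis of the transfer orbit: a_t = (2.79752×10^8 + 1.61568×10^9)/2 = 9.47716×10^8 km.
Circular speed at r₁: v₁ = √(μ/r₁) = √(1.327×10^11/2.79752×10^8) = 21.7795 km/s.
Transfer-orbit speed at r₁ (vis-viva): v_p = √[μ(2/r₁ − 1/a_t)] = 28.4372 km/s.
First burn Δv₁ = |v_p − v₁| = 6.658 km/s.
Circular speed at r₂: v₂ = √(μ/r₂) = 9.063 km/s.
Transfer-orbit speed at r₂: v_a = √[μ(2/r₂ − 1/a_t)] = 4.924 km/s.
Second burn Δv₂ = |v₂ − v_a| = 4.139 km/s.
Δv = Δv₁ + Δv₂ = 6.658 + 4.139 = 10.80 km/s.

Δv = 10800 m/s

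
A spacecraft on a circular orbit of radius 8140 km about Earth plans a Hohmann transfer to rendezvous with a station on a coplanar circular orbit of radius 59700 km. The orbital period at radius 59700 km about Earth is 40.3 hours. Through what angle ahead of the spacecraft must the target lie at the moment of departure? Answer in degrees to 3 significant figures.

φ = 103°

From Kepler's third law T² = 4π²r³/μ at r = 59700 km, T = 40.3 hours = 40.3 × 3600 s = 1.4508×10^5 s: μ = 4π²r³/T² = 3.99087×10^5 km³/s².
Transfer-ellipse semi-major axis a_t = (r₁ + r₂)/2 = (8140 + 59700)/2 = 33920 km.
Transfer time t = π√(a_t³/μ) = 31067.0 s.
The target's mean motion on its circular orbit is ω₂ = √(μ/r₂³) = 4.33084×10^-5 rad/s.
Angle swept by the target during transfer: ω₂·t = 1.3455 rad = 77.09°.
Arrival is 180° from departure on the ellipse, so φ = 180° − 77.09° = 103°.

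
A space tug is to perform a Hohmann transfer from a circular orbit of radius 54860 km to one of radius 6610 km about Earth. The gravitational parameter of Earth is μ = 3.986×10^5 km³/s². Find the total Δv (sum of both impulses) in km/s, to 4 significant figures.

Δv = 4.055 km/s

Semi-major axis of the transfer orbit: a_t = (54860 + 6610)/2 = 30735 km.
At r₁ the circular-orbit speed is v₁ = √(μ/r₁) = 2.6955 km/s.
On the transfer ellipse at r₁, v² = μ(2/r − 1/a) gives v_a = √[μ(2/r₁ − 1/a_t)] = 1.2500 km/s.
First burn Δv₁ = |v_a − v₁| = 1.4455 km/s.
At r₂, v₂ = √(μ/r₂) = 7.76547 km/s.
Transfer-orbit speed at r₂: v_p = √[μ(2/r₂ − 1/a_t)] = 10.3748 km/s.
Second burn Δv₂ = |v₂ − v_p| = 2.6093 km/s.
Δv = Δv₁ + Δv₂ = 1.4455 + 2.6093 = 4.055 km/s.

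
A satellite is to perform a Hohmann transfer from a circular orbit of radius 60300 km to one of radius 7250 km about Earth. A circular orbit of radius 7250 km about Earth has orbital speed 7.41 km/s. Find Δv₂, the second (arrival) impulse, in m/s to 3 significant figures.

From the circular-orbit relation v² = μ/r at r = 7250 km: μ = v²r = (7.41)² × 7250 = 3.98084×10^5 km³/s².
Transfer-ellipse semi-major axis a_t = (r₁ + r₂)/2 = (60300 + 7250)/2 = 33775 km.
On the circular orbit at r = 7250 km, v_c = √(μ/r) = 7.410 km/s.
Vis-viva on the transfer ellipse at r = 7250 km gives v_t = √[μ(2/r − 1/a_t)] = 9.901 km/s.
Δv₂ = |v_t − v_c| = |9.901 − 7.410| = 2.491 km/s.

Δv₂ = 2490 m/s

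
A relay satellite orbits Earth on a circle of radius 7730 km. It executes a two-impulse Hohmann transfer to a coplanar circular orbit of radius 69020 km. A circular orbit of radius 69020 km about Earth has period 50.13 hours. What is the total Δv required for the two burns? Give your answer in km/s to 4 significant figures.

Δv = 3.774 km/s

From Kepler's third law T² = 4π²r³/μ at r = 69020 km, T = 50.13 hours = 50.13 × 3600 s = 1.80468×10^5 s: μ = 4π²r³/T² = 3.98551×10^5 km³/s².
The Hohmann ellipse has a_t = (r₁ + r₂)/2 = 38375 km.
At r₁ the circular-orbit speed is v₁ = √(μ/r₁) = 7.1805 km/s.
Transfer-orbit speed at r₁ (v² = μ(2/r − 1/a)): v_p = √[μ(2/r₁ − 1/a_t)] = 9.6298 km/s.
First burn Δv₁ = |v_p − v₁| = 2.449 km/s.
Circular speed at r₂: v₂ = √(μ/r₂) = 2.403005 km/s.
Transfer-orbit speed at r₂: v_a = √[μ(2/r₂ − 1/a_t)] = 1.078500 km/s.
Second burn Δv₂ = |v₂ − v_a| = 1.325 km/s.
Total Δv = Δv₁ + Δv₂ = 3.774 km/s.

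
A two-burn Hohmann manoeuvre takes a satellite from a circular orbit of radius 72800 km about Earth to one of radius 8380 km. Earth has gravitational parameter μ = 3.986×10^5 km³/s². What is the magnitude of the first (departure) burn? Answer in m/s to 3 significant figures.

Δv₁ = 1280 m/s

Transfer-ellipse semi-major axis a_t = (r₁ + r₂)/2 = (72800 + 8380)/2 = 40590 km.
On the circular orbit at r = 72800 km, v_c = √(μ/r) = 2.340 km/s.
Vis-viva on the transfer ellipse at r = 72800 km gives v_t = √[μ(2/r − 1/a_t)] = 1.063 km/s.
Δv₁ = |v_t − v_c| = |1.063 − 2.340| = 1.277 km/s.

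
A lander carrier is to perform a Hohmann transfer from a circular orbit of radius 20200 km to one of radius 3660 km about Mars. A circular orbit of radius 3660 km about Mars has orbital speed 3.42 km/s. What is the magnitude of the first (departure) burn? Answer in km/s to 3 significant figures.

Δv₁ = 0.649 km/s

From the circular-orbit relation v² = μ/r at r = 3660 km: μ = v²r = (3.42)² × 3660 = 42808.8 km³/s².
The Hohmann ellipse has a_t = (r₁ + r₂)/2 = 11930 km.
Circular speed at r = 20200 km: v_c = √(μ/r) = 1.45576 km/s.
Vis-viva on the transfer ellipse at r = 20200 km gives v_t = √[μ(2/r − 1/a_t)] = 0.806327 km/s.
Δv₁ = |v_t − v_c| = |0.806327 − 1.45576| = 0.6494 km/s.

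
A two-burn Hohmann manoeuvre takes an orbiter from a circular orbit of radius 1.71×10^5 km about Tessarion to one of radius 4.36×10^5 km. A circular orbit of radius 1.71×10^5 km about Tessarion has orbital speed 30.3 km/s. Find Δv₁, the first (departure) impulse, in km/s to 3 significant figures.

Δv₁ = 6.02 km/s

From the circular-orbit relation v² = μ/r at r = 1.71×10^5 km: μ = v²r = (30.3)² × 1.71×10^5 = 1.56993×10^8 km³/s².
The Hohmann ellipse has a_t = (r₁ + r₂)/2 = 3.035×10^5 km.
Circular speed at r = 1.710×10^5 km: v_c = √(μ/r) = 30.300 km/s.
Transfer-orbit speed at the same r (vis-viva, a = a_t): v_t = √[μ(2/r − 1/a_t)] = 36.317 km/s.
Δv₁ = |v_t − v_c| = |36.317 − 30.300| = 6.017 km/s.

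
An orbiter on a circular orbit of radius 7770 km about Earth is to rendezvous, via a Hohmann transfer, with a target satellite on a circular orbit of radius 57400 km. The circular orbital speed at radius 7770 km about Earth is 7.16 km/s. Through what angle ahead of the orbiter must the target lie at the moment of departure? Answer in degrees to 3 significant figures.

From the circular-orbit relation v² = μ/r at r = 7770 km: μ = v²r = (7.16)² × 7770 = 3.98334×10^5 km³/s².
Semi-major axis of the transfer orbit: a_t = (7770 + 57400)/2 = 32585 km.
Transfer time t = π√(a_t³/μ) = 29280 s.
The target's mean motion on its circular orbit is ω₂ = √(μ/r₂³) = 4.589×10^-5 rad/s.
Angle swept by the target during transfer: ω₂·t = 1.3437 rad = 76.99°.
Arrival is 180° from departure on the ellipse, so φ = 180° − 76.99° = 103°.

φ = 103°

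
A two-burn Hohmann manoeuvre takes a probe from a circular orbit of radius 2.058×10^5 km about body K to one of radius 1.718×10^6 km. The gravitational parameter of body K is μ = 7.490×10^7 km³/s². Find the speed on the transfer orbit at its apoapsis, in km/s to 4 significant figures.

The Hohmann ellipse has a_t = (r₁ + r₂)/2 = 9.619×10^5 km.
The apoapsis of the transfer ellipse is at r = 1.718×10^6 km.
Vis-viva: v = √[μ(2/r − 1/a_t)] = √[7.490×10^7 × (2/1.718×10^6 − 1/9.619×10^5)] = 3.054 km/s.

v = 3.054 km/s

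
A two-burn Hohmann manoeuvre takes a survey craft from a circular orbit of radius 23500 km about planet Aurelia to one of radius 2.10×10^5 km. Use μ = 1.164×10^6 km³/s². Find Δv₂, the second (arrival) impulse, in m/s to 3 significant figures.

Semi-major axis of the transfer orbit: a_t = (23500 + 2.100×10^5)/2 = 1.1675×10^5 km.
Circular speed at r = 2.100×10^5 km: v_c = √(μ/r) = 2.354 km/s.
Vis-viva on the transfer ellipse at r = 2.100×10^5 km gives v_t = √[μ(2/r − 1/a_t)] = 1.056 km/s.
Δv₂ = |v_t − v_c| = |1.056 − 2.354| = 1.298 km/s.

Δv₂ = 1300 m/s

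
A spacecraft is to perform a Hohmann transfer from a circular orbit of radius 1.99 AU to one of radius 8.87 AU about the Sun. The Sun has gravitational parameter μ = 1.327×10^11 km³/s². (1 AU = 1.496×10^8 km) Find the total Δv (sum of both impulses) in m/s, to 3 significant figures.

In km: r₁ = 1.99 × 1.496×10^8 = 2.97704×10^8 km; r₂ = 8.87 × 1.496×10^8 = 1.326952×10^9 km.
Transfer-ellipse semi-major axis a_t = (r₁ + r₂)/2 = (2.97704×10^8 + 1.326952×10^9)/2 = 8.12328×10^8 km.
Circular speed at r₁: v₁ = √(μ/r₁) = √(1.327×10^11/2.97704×10^8) = 21.112668 km/s.
Transfer-orbit speed at r₁ (vis-viva equation): v_p = √[μ(2/r₁ − 1/a_t)] = 26.983919 km/s.
First burn Δv₁ = |v_p − v₁| = 5.8713 km/s.
At r₂, v₂ = √(μ/r₂) = 10.0002 km/s.
Transfer-orbit speed at r₂: v_a = √[μ(2/r₂ − 1/a_t)] = 6.05389 km/s.
Second burn Δv₂ = |v₂ − v_a| = 3.9463 km/s.
Δv = Δv₁ + Δv₂ = 5.8713 + 3.9463 = 9.818 km/s.

Δv = 9820 m/s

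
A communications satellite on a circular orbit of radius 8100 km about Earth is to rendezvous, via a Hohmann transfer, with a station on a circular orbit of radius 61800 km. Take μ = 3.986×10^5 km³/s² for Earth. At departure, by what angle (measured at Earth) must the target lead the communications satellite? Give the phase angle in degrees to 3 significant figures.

Transfer-ellipse semi-major axis a_t = (r₁ + r₂)/2 = (8100 + 61800)/2 = 34950 km.
Transfer time t = π√(a_t³/μ) = 32510 s.
Target angular speed ω₂ = √(μ/r₂³) = 4.109×10^-5 rad/s.
Angle swept by the target during transfer: ω₂·t = 1.336 rad = 76.55°.
Arrival is 180° from departure on the ellipse, so φ = 180° − 76.55° = 103°.

φ = 103°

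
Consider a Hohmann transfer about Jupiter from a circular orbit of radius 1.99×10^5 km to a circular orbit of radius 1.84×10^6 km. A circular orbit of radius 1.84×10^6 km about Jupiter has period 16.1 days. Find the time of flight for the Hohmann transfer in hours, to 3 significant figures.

t = 79.7 hours

From Kepler's third law T² = 4π²r³/μ at r = 1.84×10^6 km, T = 16.1 days = 16.1 × 86400 s = 1.39104×10^6 s: μ = 4π²r³/T² = 1.27097×10^8 km³/s².
Semi-major axis of the transfer orbit: a_t = (1.990×10^5 + 1.840×10^6)/2 = 1.0195×10^6 km.
Transfer time t = π√(a_t³/μ) = π√((1.0195×10^6)³ / 1.27097×10^8) = 2.869×10^5 s.
Converting: 2.869×10^5 s ÷ 3600 s/hour = 79.7 hours.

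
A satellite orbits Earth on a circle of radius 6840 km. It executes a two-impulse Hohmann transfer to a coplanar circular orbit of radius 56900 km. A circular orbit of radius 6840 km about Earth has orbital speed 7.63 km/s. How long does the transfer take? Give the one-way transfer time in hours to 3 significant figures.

From the circular-orbit relation v² = μ/r at r = 6840 km: μ = v²r = (7.63)² × 6840 = 3.98204×10^5 km³/s².
Semi-major axis of the transfer orbit: a_t = (6840 + 56900)/2 = 31870 km.
By Kepler's third law the transfer-orbit period is T = 2π√(a_t³/μ), so t = T/2 = 28330 s.
Converting: 28330 s ÷ 3600 s/hour = 7.87 hours.

t = 7.87 hours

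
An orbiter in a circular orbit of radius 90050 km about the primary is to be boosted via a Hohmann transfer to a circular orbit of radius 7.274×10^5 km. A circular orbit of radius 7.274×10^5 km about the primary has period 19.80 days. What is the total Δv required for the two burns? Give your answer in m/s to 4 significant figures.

From Kepler's third law T² = 4π²r³/μ at r = 7.274×10^5 km, T = 19.80 days = 19.80 × 86400 s = 1.71072×10^6 s: μ = 4π²r³/T² = 5.19185×10^6 km³/s².
The Hohmann ellipse has a_t = (r₁ + r₂)/2 = 4.08725×10^5 km.
Circular speed at r₁: v₁ = √(μ/r₁) = √(5.19185×10^6/90050) = 7.59310 km/s.
Transfer-orbit speed at r₁ (vis-viva): v_p = √[μ(2/r₁ − 1/a_t)] = 10.1295 km/s.
First burn Δv₁ = |v_p − v₁| = 2.536 km/s.
Circular speed at r₂: v₂ = √(μ/r₂) = 2.672 km/s.
Transfer-orbit speed at r₂: v_a = √[μ(2/r₂ − 1/a_t)] = 1.254 km/s.
Second burn Δv₂ = |v₂ − v_a| = 1.418 km/s.
Δv = Δv₁ + Δv₂ = 2.536 + 1.418 = 3.954 km/s.

Δv = 3954 m/s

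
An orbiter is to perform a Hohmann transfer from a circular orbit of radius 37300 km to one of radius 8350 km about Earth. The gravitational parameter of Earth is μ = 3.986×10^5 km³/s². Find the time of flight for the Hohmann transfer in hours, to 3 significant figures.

The Hohmann ellipse has a_t = (r₁ + r₂)/2 = 22825 km.
Half the transfer-orbit period gives t = π√(a_t³/μ) = 17160 s.
Converting: 17160 s ÷ 3600 s/hour = 4.77 hours.

t = 4.77 hours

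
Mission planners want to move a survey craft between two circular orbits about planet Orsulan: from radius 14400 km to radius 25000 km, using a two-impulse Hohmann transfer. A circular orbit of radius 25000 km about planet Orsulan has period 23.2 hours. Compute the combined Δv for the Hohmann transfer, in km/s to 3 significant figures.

Δv = 0.586 km/s

From Kepler's third law T² = 4π²r³/μ at r = 25000 km, T = 23.2 hours = 23.2 × 3600 s = 83520 s: μ = 4π²r³/T² = 88429.8 km³/s².
Semi-major axis of the transfer orbit: a_t = (14400 + 25000)/2 = 19700 km.
Circular speed at r₁: v₁ = √(μ/r₁) = √(88429.8/14400) = 2.4781 km/s.
Transfer-orbit speed at r₁ (vis-viva): v_p = √[μ(2/r₁ − 1/a_t)] = 2.7916 km/s.
First burn Δv₁ = |v_p − v₁| = 0.3135 km/s.
Circular speed at r₂: v₂ = √(μ/r₂) = 1.88074 km/s.
Transfer-orbit speed at r₂: v_a = √[μ(2/r₂ − 1/a_t)] = 1.60797 km/s.
Second burn Δv₂ = |v₂ − v_a| = 0.2728 km/s.
Δv = Δv₁ + Δv₂ = 0.3135 + 0.2728 = 0.5863 km/s.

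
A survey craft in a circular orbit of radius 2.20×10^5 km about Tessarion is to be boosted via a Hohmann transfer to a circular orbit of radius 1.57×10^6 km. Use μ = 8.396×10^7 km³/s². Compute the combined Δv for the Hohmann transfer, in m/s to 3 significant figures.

Δv = 10000 m/s

Semi-major axis of the transfer orbit: a_t = (2.200×10^5 + 1.570×10^6)/2 = 8.950×10^5 km.
At r₁ the circular-orbit speed is v₁ = √(μ/r₁) = 19.5355 km/s.
Transfer-orbit speed at r₁ (vis-viva equation): v_p = √[μ(2/r₁ − 1/a_t)] = 25.8740 km/s.
First burn Δv₁ = |v_p − v₁| = 6.3385 km/s.
At r₂, v₂ = √(μ/r₂) = 7.31285 km/s.
Transfer-orbit speed at r₂: v_a = √[μ(2/r₂ − 1/a_t)] = 3.62565 km/s.
Second burn Δv₂ = |v₂ − v_a| = 3.6872 km/s.
Total Δv = Δv₁ + Δv₂ = 10.03 km/s.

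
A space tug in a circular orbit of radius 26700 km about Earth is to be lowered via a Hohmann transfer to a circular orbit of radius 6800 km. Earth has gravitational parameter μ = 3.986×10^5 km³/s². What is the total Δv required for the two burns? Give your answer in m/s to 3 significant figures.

The Hohmann ellipse has a_t = (r₁ + r₂)/2 = 16750 km.
Circular speed at r₁: v₁ = √(μ/r₁) = √(3.986×10^5/26700) = 3.864 km/s.
Transfer-orbit speed at r₁ (v² = μ(2/r − 1/a)): v_a = √[μ(2/r₁ − 1/a_t)] = 2.462 km/s.
First burn Δv₁ = |v_a − v₁| = 1.402 km/s.
At r₂, v₂ = √(μ/r₂) = 7.656 km/s.
Transfer-orbit speed at r₂: v_p = √[μ(2/r₂ − 1/a_t)] = 9.666 km/s.
Second burn Δv₂ = |v₂ − v_p| = 2.010 km/s.
Δv = Δv₁ + Δv₂ = 1.402 + 2.010 = 3.412 km/s.

Δv = 3410 m/s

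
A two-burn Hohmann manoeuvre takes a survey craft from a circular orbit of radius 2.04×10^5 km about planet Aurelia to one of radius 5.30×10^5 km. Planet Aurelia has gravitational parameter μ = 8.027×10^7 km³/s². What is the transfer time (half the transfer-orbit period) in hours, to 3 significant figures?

The Hohmann ellipse has a_t = (r₁ + r₂)/2 = 3.670×10^5 km.
By Kepler's third law the transfer-orbit period is T = 2π√(a_t³/μ), so t = T/2 = 77960 s.
Converting: 77960 s ÷ 3600 s/hour = 21.7 hours.

t = 21.7 hours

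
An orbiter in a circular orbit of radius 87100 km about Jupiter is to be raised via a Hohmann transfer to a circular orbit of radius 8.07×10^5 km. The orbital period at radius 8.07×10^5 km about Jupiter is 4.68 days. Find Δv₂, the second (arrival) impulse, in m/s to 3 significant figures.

From Kepler's third law T² = 4π²r³/μ at r = 8.07×10^5 km, T = 4.68 days = 4.68 × 86400 s = 4.04352×10^5 s: μ = 4π²r³/T² = 1.26900×10^8 km³/s².
Semi-major axis of the transfer orbit: a_t = (87100 + 8.070×10^5)/2 = 4.4705×10^5 km.
Circular speed at r = 8.070×10^5 km: v_c = √(μ/r) = 12.54 km/s.
Transfer-orbit speed at the same r (vis-viva, a = a_t): v_t = √[μ(2/r − 1/a_t)] = 5.535 km/s.
Δv₂ = |v_t − v_c| = |5.535 − 12.54| = 7.005 km/s.

Δv₂ = 7000 m/s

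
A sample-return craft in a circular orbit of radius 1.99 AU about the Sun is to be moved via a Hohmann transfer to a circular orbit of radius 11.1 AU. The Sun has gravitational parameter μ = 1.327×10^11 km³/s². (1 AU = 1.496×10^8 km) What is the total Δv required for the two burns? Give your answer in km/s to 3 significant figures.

Δv = 10.4 km/s

In km: r₁ = 1.99 × 1.496×10^8 = 2.97704×10^8 km; r₂ = 11.1 × 1.496×10^8 = 1.66056×10^9 km.
The Hohmann ellipse has a_t = (r₁ + r₂)/2 = 9.79132×10^8 km.
Circular speed at r₁: v₁ = √(μ/r₁) = √(1.327×10^11/2.97704×10^8) = 21.113 km/s.
On the transfer ellipse at r₁, v² = μ(2/r − 1/a) gives v_p = √[μ(2/r₁ − 1/a_t)] = 27.495 km/s.
First burn Δv₁ = |v_p − v₁| = 6.382 km/s.
At r₂, v₂ = √(μ/r₂) = 8.939 km/s.
Transfer-orbit speed at r₂: v_a = √[μ(2/r₂ − 1/a_t)] = 4.929 km/s.
Second burn Δv₂ = |v₂ − v_a| = 4.010 km/s.
Total Δv = Δv₁ + Δv₂ = 10.39 km/s.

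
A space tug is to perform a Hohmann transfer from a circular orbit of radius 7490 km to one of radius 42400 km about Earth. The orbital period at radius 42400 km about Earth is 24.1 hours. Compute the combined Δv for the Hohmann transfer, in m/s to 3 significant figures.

Δv = 3610 m/s

From Kepler's third law T² = 4π²r³/μ at r = 42400 km, T = 24.1 hours = 24.1 × 3600 s = 86760 s: μ = 4π²r³/T² = 3.99777×10^5 km³/s².
Transfer-ellipse semi-major axis a_t = (r₁ + r₂)/2 = (7490 + 42400)/2 = 24945 km.
Circular speed at r₁: v₁ = √(μ/r₁) = √(3.99777×10^5/7490) = 7.306 km/s.
On the transfer ellipse at r₁, vis-viva gives v_p = √[μ(2/r₁ − 1/a_t)] = 9.525 km/s.
First burn Δv₁ = |v_p − v₁| = 2.219 km/s.
At r₂, v₂ = √(μ/r₂) = 3.071 km/s.
Transfer-orbit speed at r₂: v_a = √[μ(2/r₂ − 1/a_t)] = 1.683 km/s.
Second burn Δv₂ = |v₂ − v_a| = 1.388 km/s.
Δv = Δv₁ + Δv₂ = 2.219 + 1.388 = 3.607 km/s.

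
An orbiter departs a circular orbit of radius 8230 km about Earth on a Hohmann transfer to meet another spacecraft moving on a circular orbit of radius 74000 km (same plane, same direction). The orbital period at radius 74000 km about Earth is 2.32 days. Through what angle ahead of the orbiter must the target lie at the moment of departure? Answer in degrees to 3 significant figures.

φ = 105°

From Kepler's third law T² = 4π²r³/μ at r = 74000 km, T = 2.32 days = 2.32 × 86400 s = 2.00448×10^5 s: μ = 4π²r³/T² = 3.98154×10^5 km³/s².
Semi-major axis of the transfer orbit: a_t = (8230 + 74000)/2 = 41115 km.
The half-period of the transfer ellipse is t = π√(a_t³/μ) = 41507 s.
Target angular speed ω₂ = √(μ/r₂³) = 3.1346×10^-5 rad/s.
Angle swept by the target during transfer: ω₂·t = 1.3011 rad = 74.55°.
Arrival is 180° from departure on the ellipse, so φ = 180° − 74.55° = 105°.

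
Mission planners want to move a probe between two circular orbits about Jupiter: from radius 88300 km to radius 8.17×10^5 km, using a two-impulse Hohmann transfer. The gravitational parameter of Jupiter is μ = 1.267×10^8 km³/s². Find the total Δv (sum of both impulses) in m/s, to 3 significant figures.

Δv = 20000 m/s

The Hohmann ellipse has a_t = (r₁ + r₂)/2 = 4.5265×10^5 km.
Circular speed at r₁: v₁ = √(μ/r₁) = √(1.267×10^8/88300) = 37.88 km/s.
On the transfer ellipse at r₁, vis-viva gives v_p = √[μ(2/r₁ − 1/a_t)] = 50.89 km/s.
First burn Δv₁ = |v_p − v₁| = 13.01 km/s.
Circular speed at r₂: v₂ = √(μ/r₂) = 12.453 km/s.
Transfer-orbit speed at r₂: v_a = √[μ(2/r₂ − 1/a_t)] = 5.5002 km/s.
Second burn Δv₂ = |v₂ − v_a| = 6.953 km/s.
Δv = Δv₁ + Δv₂ = 13.01 + 6.953 = 19.96 km/s.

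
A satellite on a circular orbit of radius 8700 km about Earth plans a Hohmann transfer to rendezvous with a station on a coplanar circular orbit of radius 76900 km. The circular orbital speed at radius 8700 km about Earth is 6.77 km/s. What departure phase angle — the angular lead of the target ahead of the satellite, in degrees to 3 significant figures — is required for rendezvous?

φ = 105°

From the circular-orbit relation v² = μ/r at r = 8700 km: μ = v²r = (6.77)² × 8700 = 3.98746×10^5 km³/s².
Semi-major axis of the transfer orbit: a_t = (8700 + 76900)/2 = 42800 km.
Transfer time t = π√(a_t³/μ) = 44052 s.
Target angular speed ω₂ = √(μ/r₂³) = 2.9611×10^-5 rad/s.
Angle swept by the target during transfer: ω₂·t = 1.3044 rad = 74.74°.
The satellite traverses 180° on the transfer ellipse, so the target must lead by 180° − 74.74° = 105°.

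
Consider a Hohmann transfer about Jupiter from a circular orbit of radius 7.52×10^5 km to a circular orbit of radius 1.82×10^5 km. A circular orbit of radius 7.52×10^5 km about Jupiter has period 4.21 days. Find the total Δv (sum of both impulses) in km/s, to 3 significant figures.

From Kepler's third law T² = 4π²r³/μ at r = 7.52×10^5 km, T = 4.21 days = 4.21 × 86400 s = 3.63744×10^5 s: μ = 4π²r³/T² = 1.26888×10^8 km³/s².
The Hohmann ellipse has a_t = (r₁ + r₂)/2 = 4.670×10^5 km.
At r₁ the circular-orbit speed is v₁ = √(μ/r₁) = 12.99 km/s.
Transfer-orbit speed at r₁ (v² = μ(2/r − 1/a)): v_a = √[μ(2/r₁ − 1/a_t)] = 8.109 km/s.
First burn Δv₁ = |v_a − v₁| = 4.881 km/s.
At r₂, v₂ = √(μ/r₂) = 26.404 km/s.
Transfer-orbit speed at r₂: v_p = √[μ(2/r₂ − 1/a_t)] = 33.506 km/s.
Second burn Δv₂ = |v₂ − v_p| = 7.102 km/s.
Δv = Δv₁ + Δv₂ = 4.881 + 7.102 = 11.98 km/s.

Δv = 12.0 km/s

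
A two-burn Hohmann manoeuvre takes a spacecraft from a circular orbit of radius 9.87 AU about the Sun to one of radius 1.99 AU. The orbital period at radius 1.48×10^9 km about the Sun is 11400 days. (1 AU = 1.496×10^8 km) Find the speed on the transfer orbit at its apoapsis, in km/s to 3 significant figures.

From Kepler's third law T² = 4π²r³/μ at r = 1.48×10^9 km, T = 11400 days = 11400 × 86400 s = 9.8496×10^8 s: μ = 4π²r³/T² = 1.31919×10^11 km³/s².
In km: r₁ = 9.87 × 1.496×10^8 = 1.476552×10^9 km; r₂ = 1.99 × 1.496×10^8 = 2.97704×10^8 km.
The Hohmann ellipse has a_t = (r₁ + r₂)/2 = 8.87128×10^8 km.
The apoapsis of the transfer ellipse is at r = 1.476552×10^9 km.
Vis-viva: v = √[μ(2/r − 1/a_t)] = √[1.31919×10^11 × (2/1.476552×10^9 − 1/8.87128×10^8)] = 5.476 km/s.

v = 5.48 km/s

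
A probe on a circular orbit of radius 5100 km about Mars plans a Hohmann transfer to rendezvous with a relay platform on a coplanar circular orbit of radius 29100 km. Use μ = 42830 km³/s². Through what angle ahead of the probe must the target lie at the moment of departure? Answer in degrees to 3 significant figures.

Semi-major axis of the transfer orbit: a_t = (5100 + 29100)/2 = 17100 km.
Transfer time t = π√(a_t³/μ) = 33945 s.
The target's mean motion on its circular orbit is ω₂ = √(μ/r₂³) = 4.1690×10^-5 rad/s.
Angle swept by the target during transfer: ω₂·t = 1.4152 rad = 81.08°.
The probe traverses 180° on the transfer ellipse, so the target must lead by 180° − 81.08° = 98.9°.

φ = 98.9°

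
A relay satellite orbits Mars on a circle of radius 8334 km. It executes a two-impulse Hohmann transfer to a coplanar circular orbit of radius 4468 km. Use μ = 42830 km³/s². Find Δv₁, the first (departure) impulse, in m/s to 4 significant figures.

Transfer-ellipse semi-major axis a_t = (r₁ + r₂)/2 = (8334 + 4468)/2 = 6401 km.
Circular speed at r = 8334 km: v_c = √(μ/r) = 2.267 km/s.
Vis-viva on the transfer ellipse at r = 8334 km gives v_t = √[μ(2/r − 1/a_t)] = 1.894 km/s.
Δv₁ = |v_t − v_c| = |1.894 − 2.267| = 0.3730 km/s.

Δv₁ = 373.0 m/s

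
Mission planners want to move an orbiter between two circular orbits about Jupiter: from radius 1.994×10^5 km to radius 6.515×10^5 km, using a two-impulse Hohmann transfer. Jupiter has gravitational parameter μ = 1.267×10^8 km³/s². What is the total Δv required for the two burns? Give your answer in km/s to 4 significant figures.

Δv = 10.38 km/s

Transfer-ellipse semi-major axis a_t = (r₁ + r₂)/2 = (1.994×10^5 + 6.515×10^5)/2 = 4.2545×10^5 km.
Circular speed at r₁: v₁ = √(μ/r₁) = √(1.267×10^8/1.994×10^5) = 25.207 km/s.
On the transfer ellipse at r₁, vis-viva gives v_p = √[μ(2/r₁ − 1/a_t)] = 31.193 km/s.
First burn Δv₁ = |v_p − v₁| = 5.986 km/s.
At r₂, v₂ = √(μ/r₂) = 13.945 km/s.
Transfer-orbit speed at r₂: v_a = √[μ(2/r₂ − 1/a_t)] = 9.5471 km/s.
Second burn Δv₂ = |v₂ − v_a| = 4.398 km/s.
Δv = Δv₁ + Δv₂ = 5.986 + 4.398 = 10.38 km/s.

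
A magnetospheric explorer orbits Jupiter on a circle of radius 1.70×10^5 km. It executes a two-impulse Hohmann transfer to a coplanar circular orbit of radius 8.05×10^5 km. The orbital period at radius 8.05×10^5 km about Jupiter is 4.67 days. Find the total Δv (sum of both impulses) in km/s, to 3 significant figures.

Δv = 12.9 km/s

From Kepler's third law T² = 4π²r³/μ at r = 8.05×10^5 km, T = 4.67 days = 4.67 × 86400 s = 4.03488×10^5 s: μ = 4π²r³/T² = 1.26499×10^8 km³/s².
The Hohmann ellipse has a_t = (r₁ + r₂)/2 = 4.875×10^5 km.
At r₁ the circular-orbit speed is v₁ = √(μ/r₁) = 27.278 km/s.
On the transfer ellipse at r₁, v² = μ(2/r − 1/a) gives v_p = √[μ(2/r₁ − 1/a_t)] = 35.053 km/s.
First burn Δv₁ = |v_p − v₁| = 7.775 km/s.
Circular speed at r₂: v₂ = √(μ/r₂) = 12.536 km/s.
Transfer-orbit speed at r₂: v_a = √[μ(2/r₂ − 1/a_t)] = 7.4026 km/s.
Second burn Δv₂ = |v₂ − v_a| = 5.133 km/s.
Δv = Δv₁ + Δv₂ = 7.775 + 5.133 = 12.91 km/s.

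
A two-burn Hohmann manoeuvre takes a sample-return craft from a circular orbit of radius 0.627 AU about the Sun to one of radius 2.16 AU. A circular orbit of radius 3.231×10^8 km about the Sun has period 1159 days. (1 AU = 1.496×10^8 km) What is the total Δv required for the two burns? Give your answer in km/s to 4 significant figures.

Δv = 15.89 km/s

From Kepler's third law T² = 4π²r³/μ at r = 3.231×10^8 km, T = 1159 days = 1159 × 86400 s = 1.001376×10^8 s: μ = 4π²r³/T² = 1.32793×10^11 km³/s².
In km: r₁ = 0.627 × 1.496×10^8 = 9.37992×10^7 km; r₂ = 2.16 × 1.496×10^8 = 3.23136×10^8 km.
Semi-major axis of the transfer orbit: a_t = (9.37992×10^7 + 3.23136×10^8)/2 = 2.084676×10^8 km.
At r₁ the circular-orbit speed is v₁ = √(μ/r₁) = 37.626 km/s.
Transfer-orbit speed at r₁ (vis-viva equation): v_p = √[μ(2/r₁ − 1/a_t)] = 46.845 km/s.
First burn Δv₁ = |v_p − v₁| = 9.219 km/s.
At r₂, v₂ = √(μ/r₂) = 20.272 km/s.
Transfer-orbit speed at r₂: v_a = √[μ(2/r₂ − 1/a_t)] = 13.598 km/s.
Second burn Δv₂ = |v₂ − v_a| = 6.674 km/s.
Δv = Δv₁ + Δv₂ = 9.219 + 6.674 = 15.89 km/s.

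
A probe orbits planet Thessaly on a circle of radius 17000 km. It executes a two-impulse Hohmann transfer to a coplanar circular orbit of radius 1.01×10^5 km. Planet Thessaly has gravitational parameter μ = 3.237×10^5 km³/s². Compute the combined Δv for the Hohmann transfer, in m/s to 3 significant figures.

Transfer-ellipse semi-major axis a_t = (r₁ + r₂)/2 = (17000 + 1.010×10^5)/2 = 59000 km.
At r₁ the circular-orbit speed is v₁ = √(μ/r₁) = 4.3636 km/s.
On the transfer ellipse at r₁, v² = μ(2/r − 1/a) gives v_p = √[μ(2/r₁ − 1/a_t)] = 5.7093 km/s.
First burn Δv₁ = |v_p − v₁| = 1.346 km/s.
At r₂, v₂ = √(μ/r₂) = 1.79024 km/s.
Transfer-orbit speed at r₂: v_a = √[μ(2/r₂ − 1/a_t)] = 0.960968 km/s.
Second burn Δv₂ = |v₂ − v_a| = 0.8293 km/s.
Δv = Δv₁ + Δv₂ = 1.346 + 0.8293 = 2.175 km/s.

Δv = 2170 m/s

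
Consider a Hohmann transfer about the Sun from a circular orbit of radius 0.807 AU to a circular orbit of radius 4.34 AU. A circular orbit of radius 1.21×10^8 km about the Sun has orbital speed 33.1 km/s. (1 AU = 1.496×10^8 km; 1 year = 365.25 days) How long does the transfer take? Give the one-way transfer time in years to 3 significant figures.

t = 2.07 years

From the circular-orbit relation v² = μ/r at r = 1.21×10^8 km: μ = v²r = (33.1)² × 1.21×10^8 = 1.32569×10^11 km³/s².
In km: r₁ = 0.807 × 1.496×10^8 = 1.207272×10^8 km; r₂ = 4.34 × 1.496×10^8 = 6.49264×10^8 km.
Transfer-ellipse semi-major axis a_t = (r₁ + r₂)/2 = (1.207272×10^8 + 6.49264×10^8)/2 = 3.849956×10^8 km.
Half the transfer-orbit period gives t = π√(a_t³/μ) = 6.518×10^7 s.
Converting: 6.518×10^7 s ÷ 3.15576×10^7 s/year (365.25 × 86400) = 2.07 years.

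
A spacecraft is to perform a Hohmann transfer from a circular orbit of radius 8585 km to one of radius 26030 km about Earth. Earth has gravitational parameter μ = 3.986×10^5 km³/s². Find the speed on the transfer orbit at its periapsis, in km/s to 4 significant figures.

Transfer-ellipse semi-major axis a_t = (r₁ + r₂)/2 = (8585 + 26030)/2 = 17307.5 km.
At periapsis, r = 8585 km.
From the vis-viva equation, v = √[μ(2/r − 1/a_t)] = 8.356 km/s.

v = 8.356 km/s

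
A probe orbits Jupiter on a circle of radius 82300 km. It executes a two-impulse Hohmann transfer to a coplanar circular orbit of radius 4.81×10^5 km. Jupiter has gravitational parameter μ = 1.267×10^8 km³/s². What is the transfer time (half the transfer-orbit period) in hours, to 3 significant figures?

t = 11.6 hours

The Hohmann ellipse has a_t = (r₁ + r₂)/2 = 2.8165×10^5 km.
Half the transfer-orbit period gives t = π√(a_t³/μ) = 41720 s.
Converting: 41720 s ÷ 3600 s/hour = 11.6 hours.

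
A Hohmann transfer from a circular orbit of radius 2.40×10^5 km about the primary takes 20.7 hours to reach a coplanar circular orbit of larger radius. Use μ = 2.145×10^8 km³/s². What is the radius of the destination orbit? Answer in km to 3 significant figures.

Transfer time t = 20.7 hours = 74520 s, and t = π√(a_t³/μ).
So a_t = (μ t²/π²)^(1/3) = (2.145×10^8 × (74520)² / π²)^(1/3) = 4.9419×10^5 km.
Since a_t = (r₁ + r₂)/2, r₂ = 2a_t − r₁ = 2×4.9419×10^5 − 2.400×10^5 = 7.4838×10^5 km.

r₂ = 7.48×10^5 km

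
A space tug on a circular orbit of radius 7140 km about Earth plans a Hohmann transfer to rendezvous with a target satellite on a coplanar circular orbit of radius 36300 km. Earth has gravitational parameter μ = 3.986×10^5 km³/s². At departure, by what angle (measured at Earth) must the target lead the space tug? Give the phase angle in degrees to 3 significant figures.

The Hohmann ellipse has a_t = (r₁ + r₂)/2 = 21720 km.
Transfer time t = π√(a_t³/μ) = 15930 s.
Target angular speed ω₂ = √(μ/r₂³) = 9.129×10^-5 rad/s.
Angle swept by the target during transfer: ω₂·t = 1.454 rad = 83.31°.
Arrival is 180° from departure on the ellipse, so φ = 180° − 83.31° = 96.7°.

φ = 96.7°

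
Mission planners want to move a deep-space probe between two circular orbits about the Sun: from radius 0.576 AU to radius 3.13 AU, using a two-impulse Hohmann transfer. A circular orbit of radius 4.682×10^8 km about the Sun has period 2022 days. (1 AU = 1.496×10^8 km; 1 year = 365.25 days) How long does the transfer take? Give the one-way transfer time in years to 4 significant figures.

t = 1.261 years

From Kepler's third law T² = 4π²r³/μ at r = 4.682×10^8 km, T = 2022 days = 2022 × 86400 s = 1.747008×10^8 s: μ = 4π²r³/T² = 1.32759×10^11 km³/s².
In km: r₁ = 0.576 × 1.496×10^8 = 8.61696×10^7 km; r₂ = 3.13 × 1.496×10^8 = 4.68248×10^8 km.
Transfer-ellipse semi-major axis a_t = (r₁ + r₂)/2 = (8.61696×10^7 + 4.68248×10^8)/2 = 2.772088×10^8 km.
Half the transfer-orbit period gives t = π√(a_t³/μ) = 3.979×10^7 s.
Converting: 3.979×10^7 s ÷ 3.15576×10^7 s/year (365.25 × 86400) = 1.261 years.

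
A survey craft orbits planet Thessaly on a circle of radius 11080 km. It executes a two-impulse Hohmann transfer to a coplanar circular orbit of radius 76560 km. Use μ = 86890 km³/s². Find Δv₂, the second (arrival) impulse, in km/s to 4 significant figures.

Transfer-ellipse semi-major axis a_t = (r₁ + r₂)/2 = (11080 + 76560)/2 = 43820 km.
On the circular orbit at r = 76560 km, v_c = √(μ/r) = 1.0653 km/s.
Transfer-orbit speed at the same r (vis-viva, a = a_t): v_t = √[μ(2/r − 1/a_t)] = 0.53570 km/s.
Δv₂ = |v_t − v_c| = |0.53570 − 1.0653| = 0.5296 km/s.

Δv₂ = 0.5296 km/s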